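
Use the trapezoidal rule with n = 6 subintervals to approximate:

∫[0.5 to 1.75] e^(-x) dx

f(x) = e^(-x)
a = 0.5, b = 1.75, n = 6
h = (b - a)/n = 0.208333

Trapezoidal rule: (h/2)[f(x₀) + 2f(x₁) + 2f(x₂) + ... + f(xₙ)]

x_0 = 0.5000, f(x_0) = 0.606531, coefficient = 1
x_1 = 0.7083, f(x_1) = 0.492464, coefficient = 2
x_2 = 0.9167, f(x_2) = 0.399850, coefficient = 2
x_3 = 1.1250, f(x_3) = 0.324652, coefficient = 2
x_4 = 1.3333, f(x_4) = 0.263597, coefficient = 2
x_5 = 1.5417, f(x_5) = 0.214024, coefficient = 2
x_6 = 1.7500, f(x_6) = 0.173774, coefficient = 1

I ≈ (0.208333/2) × 4.169480 = 0.434321
Exact value: 0.432757
Error: 0.001564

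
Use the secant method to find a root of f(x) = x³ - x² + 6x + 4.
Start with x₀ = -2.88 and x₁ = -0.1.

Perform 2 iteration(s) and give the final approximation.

f(x) = x³ - x² + 6x + 4
x₀ = -2.88, x₁ = -0.1

Secant formula: x_{n+1} = x_n - f(x_n)(x_n - x_{n-1})/(f(x_n) - f(x_{n-1}))

Iteration 1:
  f(-2.880000) = -45.462272
  f(-0.100000) = 3.389000
  x_2 = -0.100000 - 3.389000×(-0.100000 - (-2.880000))/(3.389000 - (-45.462272))
       = -0.292859
Iteration 2:
  f(-0.100000) = 3.389000
  f(-0.292859) = 2.131960
  x_3 = -0.292859 - 2.131960×(-0.292859 - (-0.100000))/(2.131960 - 3.389000)
       = -0.619952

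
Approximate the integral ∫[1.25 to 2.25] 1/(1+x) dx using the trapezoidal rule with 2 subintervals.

f(x) = 1/(1+x)
a = 1.25, b = 2.25, n = 2
h = (b - a)/n = 0.500000

Trapezoidal rule: (h/2)[f(x₀) + 2f(x₁) + 2f(x₂) + ... + f(xₙ)]

x_0 = 1.2500, f(x_0) = 0.444444, coefficient = 1
x_1 = 1.7500, f(x_1) = 0.363636, coefficient = 2
x_2 = 2.2500, f(x_2) = 0.307692, coefficient = 1

I ≈ (0.500000/2) × 1.479409 = 0.369852
Exact value: 0.367725
Error: 0.002128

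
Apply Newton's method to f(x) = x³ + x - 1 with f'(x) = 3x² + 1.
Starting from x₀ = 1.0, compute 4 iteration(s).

f(x) = x³ + x - 1
f'(x) = 3x² + 1
x₀ = 1.0

Newton-Raphson formula: x_{n+1} = x_n - f(x_n)/f'(x_n)

Iteration 1:
  f(1.000000) = 1.000000
  f'(1.000000) = 4.000000
  x_1 = 1.000000 - 1.000000/4.000000 = 0.750000
Iteration 2:
  f(0.750000) = 0.171875
  f'(0.750000) = 2.687500
  x_2 = 0.750000 - 0.171875/2.687500 = 0.686047
Iteration 3:
  f(0.686047) = 0.008941
  f'(0.686047) = 2.411979
  x_3 = 0.686047 - 0.008941/2.411979 = 0.682340
Iteration 4:
  f(0.682340) = 0.000028
  f'(0.682340) = 2.396762
  x_4 = 0.682340 - 0.000028/2.396762 = 0.682328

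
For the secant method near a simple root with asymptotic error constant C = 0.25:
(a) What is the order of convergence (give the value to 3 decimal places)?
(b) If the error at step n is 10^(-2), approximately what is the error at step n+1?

(a) Secant method has superlinear convergence with order φ = (1+√5)/2 ≈ 1.618.
    This means |e_{n+1}| ≈ C|e_n|^1.618.

(b) With |e_n| = 10^(-2) and C = 0.25:
    |e_{n+1}| ≈ 0.25 × (10^(-2))^1.618 = 0.25 × 10^(-3.24)

(a) ≈ 1.618 (golden ratio); (b) |e_{n+1}| ≈ 1.452e-04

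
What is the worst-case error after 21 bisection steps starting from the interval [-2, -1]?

Bisection error bound: |error| ≤ (b-a)/2^n
|error| ≤ (-1 - (-2))/2^21 = 1/2^21
|error| ≤ 0.0000004768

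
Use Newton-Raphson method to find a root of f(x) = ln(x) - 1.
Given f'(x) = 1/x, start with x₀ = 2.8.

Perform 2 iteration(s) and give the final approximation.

f(x) = ln(x) - 1
f'(x) = 1/x
x₀ = 2.8

Newton-Raphson formula: x_{n+1} = x_n - f(x_n)/f'(x_n)

Iteration 1:
  f(2.800000) = 0.029619
  f'(2.800000) = 0.357143
  x_1 = 2.800000 - 0.029619/0.357143 = 2.717066
Iteration 2:
  f(2.717066) = -0.000448
  f'(2.717066) = 0.368044
  x_2 = 2.717066 - (-0.000448)/0.368044 = 2.718282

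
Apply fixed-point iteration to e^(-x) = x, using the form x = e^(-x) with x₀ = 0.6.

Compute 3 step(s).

Equation: e^(-x) = x
Fixed-point form: x = e^(-x)
x₀ = 0.6

x_1 = g(0.600000) = 0.548812
x_2 = g(0.548812) = 0.577636
x_3 = g(0.577636) = 0.561224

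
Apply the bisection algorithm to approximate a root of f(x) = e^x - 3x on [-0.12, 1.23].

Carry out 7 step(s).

f(x) = e^x - 3x
Initial interval: [-0.12, 1.23]

Iteration 1:
  c_1 = (-0.120000 + 1.230000)/2 = 0.555000
  f(c_1) = f(0.555000) = 0.076941
  f(a) × f(c) ≥ 0, new interval: [0.555000, 1.230000]
Iteration 2:
  c_2 = (0.555000 + 1.230000)/2 = 0.892500
  f(c_2) = f(0.892500) = -0.236275
  f(a) × f(c) < 0, new interval: [0.555000, 0.892500]
Iteration 3:
  c_3 = (0.555000 + 0.892500)/2 = 0.723750
  f(c_3) = f(0.723750) = -0.109098
  f(a) × f(c) < 0, new interval: [0.555000, 0.723750]
Iteration 4:
  c_4 = (0.555000 + 0.723750)/2 = 0.639375
  f(c_4) = f(0.639375) = -0.022829
  f(a) × f(c) < 0, new interval: [0.555000, 0.639375]
Iteration 5:
  c_5 = (0.555000 + 0.639375)/2 = 0.597187
  f(c_5) = f(0.597187) = 0.025439
  f(a) × f(c) ≥ 0, new interval: [0.597187, 0.639375]
Iteration 6:
  c_6 = (0.597187 + 0.639375)/2 = 0.618281
  f(c_6) = f(0.618281) = 0.000892
  f(a) × f(c) ≥ 0, new interval: [0.618281, 0.639375]
Iteration 7:
  c_7 = (0.618281 + 0.639375)/2 = 0.628828
  f(c_7) = f(0.628828) = -0.011073
  f(a) × f(c) < 0, new interval: [0.618281, 0.628828]

After 7 iteration(s), the approximation is c_7 = 0.628828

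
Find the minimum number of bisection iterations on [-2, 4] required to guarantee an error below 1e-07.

We need (b-a)/2^n ≤ 1e-07
(4 - (-2))/2^n ≤ 1e-07
6/2^n ≤ 1e-07
2^n ≥ 60000000
n ≥ log₂(60000000) = 25.84
n ≥ 26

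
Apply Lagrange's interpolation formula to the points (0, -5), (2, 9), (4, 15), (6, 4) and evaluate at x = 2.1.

Lagrange interpolation formula:
P(x) = Σ yᵢ × Lᵢ(x)
where Lᵢ(x) = Π_{j≠i} (x - xⱼ)/(xᵢ - xⱼ)

L_0(2.1) = (2.1 - 2)/(0 - 2) × (2.1 - 4)/(0 - 4) × (2.1 - 6)/(0 - 6) = -0.015438
L_1(2.1) = (2.1 - 0)/(2 - 0) × (2.1 - 4)/(2 - 4) × (2.1 - 6)/(2 - 6) = 0.972562
L_2(2.1) = (2.1 - 0)/(4 - 0) × (2.1 - 2)/(4 - 2) × (2.1 - 6)/(4 - 6) = 0.051188
L_3(2.1) = (2.1 - 0)/(6 - 0) × (2.1 - 2)/(6 - 2) × (2.1 - 4)/(6 - 4) = -0.008313

P(2.1) = (-5)×L_0(2.1) + 9×L_1(2.1) + 15×L_2(2.1) + 4×L_3(2.1)
P(2.1) = 9.564813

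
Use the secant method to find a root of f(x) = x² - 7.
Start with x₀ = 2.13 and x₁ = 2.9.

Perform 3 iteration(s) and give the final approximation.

f(x) = x² - 7
x₀ = 2.13, x₁ = 2.9

Secant formula: x_{n+1} = x_n - f(x_n)(x_n - x_{n-1})/(f(x_n) - f(x_{n-1}))

Iteration 1:
  f(2.130000) = -2.463100
  f(2.900000) = 1.410000
  x_2 = 2.900000 - 1.410000×(2.900000 - 2.130000)/(1.410000 - (-2.463100))
       = 2.619682
Iteration 2:
  f(2.900000) = 1.410000
  f(2.619682) = -0.137267
  x_3 = 2.619682 - (-0.137267)×(2.619682 - 2.900000)/(-0.137267 - 1.410000)
       = 2.644550
Iteration 3:
  f(2.619682) = -0.137267
  f(2.644550) = -0.006353
  x_4 = 2.644550 - (-0.006353)×(2.644550 - 2.619682)/(-0.006353 - (-0.137267))
       = 2.645757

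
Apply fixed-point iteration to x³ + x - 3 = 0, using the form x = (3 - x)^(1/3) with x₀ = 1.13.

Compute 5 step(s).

Equation: x³ + x - 3 = 0
Fixed-point form: x = (3 - x)^(1/3)
x₀ = 1.13

x_1 = g(1.130000) = 1.232009
x_2 = g(1.232009) = 1.209187
x_3 = g(1.209187) = 1.214367
x_4 = g(1.214367) = 1.213195
x_5 = g(1.213195) = 1.213461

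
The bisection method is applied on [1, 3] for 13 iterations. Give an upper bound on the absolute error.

Bisection error bound: |error| ≤ (b-a)/2^n
|error| ≤ (3 - 1)/2^13 = 2/2^13
|error| ≤ 0.0002441406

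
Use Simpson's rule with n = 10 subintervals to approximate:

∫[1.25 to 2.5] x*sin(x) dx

f(x) = x*sin(x)
a = 1.25, b = 2.5, n = 10
h = (b - a)/n = 0.125000

Simpson's rule: (h/3)[f(x₀) + 4f(x₁) + 2f(x₂) + ... + f(xₙ)]

x_0 = 1.2500, f(x_0) = 1.186231, coefficient = 1
x_1 = 1.3750, f(x_1) = 1.348728, coefficient = 4
x_2 = 1.5000, f(x_2) = 1.496242, coefficient = 2
x_3 = 1.6250, f(x_3) = 1.622613, coefficient = 4
x_4 = 1.7500, f(x_4) = 1.721975, coefficient = 2
x_5 = 1.8750, f(x_5) = 1.788911, coefficient = 4
x_6 = 2.0000, f(x_6) = 1.818595, coefficient = 2
x_7 = 2.1250, f(x_7) = 1.806930, coefficient = 4
x_8 = 2.2500, f(x_8) = 1.750665, coefficient = 2
x_9 = 2.3750, f(x_9) = 1.647502, coefficient = 4
x_10 = 2.5000, f(x_10) = 1.496180, coefficient = 1

I ≈ (0.125000/3) × 49.116101 = 2.046504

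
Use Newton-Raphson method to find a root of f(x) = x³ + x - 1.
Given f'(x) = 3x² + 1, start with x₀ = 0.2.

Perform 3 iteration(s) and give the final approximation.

f(x) = x³ + x - 1
f'(x) = 3x² + 1
x₀ = 0.2

Newton-Raphson formula: x_{n+1} = x_n - f(x_n)/f'(x_n)

Iteration 1:
  f(0.200000) = -0.792000
  f'(0.200000) = 1.120000
  x_1 = 0.200000 - (-0.792000)/1.120000 = 0.907143
Iteration 2:
  f(0.907143) = 0.653638
  f'(0.907143) = 3.468724
  x_2 = 0.907143 - 0.653638/3.468724 = 0.718705
Iteration 3:
  f(0.718705) = 0.089943
  f'(0.718705) = 2.549612
  x_3 = 0.718705 - 0.089943/2.549612 = 0.683428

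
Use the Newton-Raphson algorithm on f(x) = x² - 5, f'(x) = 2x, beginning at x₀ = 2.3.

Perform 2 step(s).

f(x) = x² - 5
f'(x) = 2x
x₀ = 2.3

Newton-Raphson formula: x_{n+1} = x_n - f(x_n)/f'(x_n)

Iteration 1:
  f(2.300000) = 0.290000
  f'(2.300000) = 4.600000
  x_1 = 2.300000 - 0.290000/4.600000 = 2.236957
Iteration 2:
  f(2.236957) = 0.003974
  f'(2.236957) = 4.473913
  x_2 = 2.236957 - 0.003974/4.473913 = 2.236068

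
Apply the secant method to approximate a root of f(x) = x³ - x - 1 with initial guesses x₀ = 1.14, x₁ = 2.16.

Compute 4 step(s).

f(x) = x³ - x - 1
x₀ = 1.14, x₁ = 2.16

Secant formula: x_{n+1} = x_n - f(x_n)(x_n - x_{n-1})/(f(x_n) - f(x_{n-1}))

Iteration 1:
  f(1.140000) = -0.658456
  f(2.160000) = 6.917696
  x_2 = 2.160000 - 6.917696×(2.160000 - 1.140000)/(6.917696 - (-0.658456))
       = 1.228650
Iteration 2:
  f(2.160000) = 6.917696
  f(1.228650) = -0.373904
  x_3 = 1.228650 - (-0.373904)×(1.228650 - 2.160000)/(-0.373904 - 6.917696)
       = 1.276408
Iteration 3:
  f(1.228650) = -0.373904
  f(1.276408) = -0.196861
  x_4 = 1.276408 - (-0.196861)×(1.276408 - 1.228650)/(-0.196861 - (-0.373904))
       = 1.329513
Iteration 4:
  f(1.276408) = -0.196861
  f(1.329513) = 0.020539
  x_5 = 1.329513 - 0.020539×(1.329513 - 1.276408)/(0.020539 - (-0.196861))
       = 1.324496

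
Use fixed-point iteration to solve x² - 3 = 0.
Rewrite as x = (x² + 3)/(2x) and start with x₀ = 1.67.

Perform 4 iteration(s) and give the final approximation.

Equation: x² - 3 = 0
Fixed-point form: x = (x² + 3)/(2x)
x₀ = 1.67

x_1 = g(1.670000) = 1.733204
x_2 = g(1.733204) = 1.732051
x_3 = g(1.732051) = 1.732051
x_4 = g(1.732051) = 1.732051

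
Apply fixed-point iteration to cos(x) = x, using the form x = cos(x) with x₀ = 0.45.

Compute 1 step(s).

Equation: cos(x) = x
Fixed-point form: x = cos(x)
x₀ = 0.45

x_1 = g(0.450000) = 0.900447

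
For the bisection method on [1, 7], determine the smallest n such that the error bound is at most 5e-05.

We need (b-a)/2^n ≤ 5e-05
(7 - 1)/2^n ≤ 5e-05
6/2^n ≤ 5e-05
2^n ≥ 120000
n ≥ log₂(120000) = 16.87
n ≥ 17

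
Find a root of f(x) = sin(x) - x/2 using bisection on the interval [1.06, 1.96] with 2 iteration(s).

f(x) = sin(x) - x/2
Initial interval: [1.06, 1.96]

Iteration 1:
  c_1 = (1.060000 + 1.960000)/2 = 1.510000
  f(c_1) = f(1.510000) = 0.243152
  f(a) × f(c) ≥ 0, new interval: [1.510000, 1.960000]
Iteration 2:
  c_2 = (1.510000 + 1.960000)/2 = 1.735000
  f(c_2) = f(1.735000) = 0.119049
  f(a) × f(c) ≥ 0, new interval: [1.735000, 1.960000]

After 2 iteration(s), the approximation is c_2 = 1.735000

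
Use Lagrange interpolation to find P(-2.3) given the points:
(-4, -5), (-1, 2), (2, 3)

Lagrange interpolation formula:
P(x) = Σ yᵢ × Lᵢ(x)
where Lᵢ(x) = Π_{j≠i} (x - xⱼ)/(xᵢ - xⱼ)

L_0(-2.3) = (-2.3 - (-1))/(-4 - (-1)) × (-2.3 - 2)/(-4 - 2) = 0.310556
L_1(-2.3) = (-2.3 - (-4))/(-1 - (-4)) × (-2.3 - 2)/(-1 - 2) = 0.812222
L_2(-2.3) = (-2.3 - (-4))/(2 - (-4)) × (-2.3 - (-1))/(2 - (-1)) = -0.122778

P(-2.3) = (-5)×L_0(-2.3) + 2×L_1(-2.3) + 3×L_2(-2.3)
P(-2.3) = -0.296667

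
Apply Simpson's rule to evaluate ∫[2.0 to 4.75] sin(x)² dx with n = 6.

f(x) = sin(x)²
a = 2.0, b = 4.75, n = 6
h = (b - a)/n = 0.458333

Simpson's rule: (h/3)[f(x₀) + 4f(x₁) + 2f(x₂) + ... + f(xₙ)]

x_0 = 2.0000, f(x_0) = 0.826822, coefficient = 1
x_1 = 2.4583, f(x_1) = 0.398570, coefficient = 4
x_2 = 2.9167, f(x_2) = 0.049744, coefficient = 2
x_3 = 3.3750, f(x_3) = 0.053497, coefficient = 4
x_4 = 3.8333, f(x_4) = 0.406889, coefficient = 2
x_5 = 4.2917, f(x_5) = 0.833193, coefficient = 4
x_6 = 4.7500, f(x_6) = 0.998586, coefficient = 1

I ≈ (0.458333/3) × 7.879715 = 1.203845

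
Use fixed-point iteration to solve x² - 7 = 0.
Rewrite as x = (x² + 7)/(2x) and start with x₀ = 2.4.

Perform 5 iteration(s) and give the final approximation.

Equation: x² - 7 = 0
Fixed-point form: x = (x² + 7)/(2x)
x₀ = 2.4

x_1 = g(2.400000) = 2.658333
x_2 = g(2.658333) = 2.645781
x_3 = g(2.645781) = 2.645751
x_4 = g(2.645751) = 2.645751
x_5 = g(2.645751) = 2.645751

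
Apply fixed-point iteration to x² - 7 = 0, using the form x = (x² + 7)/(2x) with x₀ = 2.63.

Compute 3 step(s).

Equation: x² - 7 = 0
Fixed-point form: x = (x² + 7)/(2x)
x₀ = 2.63

x_1 = g(2.630000) = 2.645798
x_2 = g(2.645798) = 2.645751
x_3 = g(2.645751) = 2.645751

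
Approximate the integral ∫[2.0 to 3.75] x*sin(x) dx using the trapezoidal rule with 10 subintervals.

f(x) = x*sin(x)
a = 2.0, b = 3.75, n = 10
h = (b - a)/n = 0.175000

Trapezoidal rule: (h/2)[f(x₀) + 2f(x₁) + 2f(x₂) + ... + f(xₙ)]

x_0 = 2.0000, f(x_0) = 1.818595, coefficient = 1
x_1 = 2.1750, f(x_1) = 1.789927, coefficient = 2
x_2 = 2.3500, f(x_2) = 1.671962, coefficient = 2
x_3 = 2.5250, f(x_3) = 1.460103, coefficient = 2
x_4 = 2.7000, f(x_4) = 1.153926, coefficient = 2
x_5 = 2.8750, f(x_5) = 0.757407, coefficient = 2
x_6 = 3.0500, f(x_6) = 0.278967, coefficient = 2
x_7 = 3.2250, f(x_7) = -0.268677, coefficient = 2
x_8 = 3.4000, f(x_8) = -0.868840, coefficient = 2
x_9 = 3.5750, f(x_9) = -1.501377, coefficient = 2
x_10 = 3.7500, f(x_10) = -2.143355, coefficient = 1

I ≈ (0.175000/2) × 8.622037 = 0.754428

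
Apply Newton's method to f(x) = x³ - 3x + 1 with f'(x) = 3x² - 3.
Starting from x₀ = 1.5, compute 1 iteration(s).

f(x) = x³ - 3x + 1
f'(x) = 3x² - 3
x₀ = 1.5

Newton-Raphson formula: x_{n+1} = x_n - f(x_n)/f'(x_n)

Iteration 1:
  f(1.500000) = -0.125000
  f'(1.500000) = 3.750000
  x_1 = 1.500000 - (-0.125000)/3.750000 = 1.533333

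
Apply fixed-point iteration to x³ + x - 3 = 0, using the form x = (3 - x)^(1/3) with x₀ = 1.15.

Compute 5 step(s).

Equation: x³ + x - 3 = 0
Fixed-point form: x = (3 - x)^(1/3)
x₀ = 1.15

x_1 = g(1.150000) = 1.227601
x_2 = g(1.227601) = 1.210191
x_3 = g(1.210191) = 1.214140
x_4 = g(1.214140) = 1.213247
x_5 = g(1.213247) = 1.213449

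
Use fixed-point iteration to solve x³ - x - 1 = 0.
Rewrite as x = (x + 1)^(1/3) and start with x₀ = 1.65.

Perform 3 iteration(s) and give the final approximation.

Equation: x³ - x - 1 = 0
Fixed-point form: x = (x + 1)^(1/3)
x₀ = 1.65

x_1 = g(1.650000) = 1.383828
x_2 = g(1.383828) = 1.335852
x_3 = g(1.335852) = 1.326829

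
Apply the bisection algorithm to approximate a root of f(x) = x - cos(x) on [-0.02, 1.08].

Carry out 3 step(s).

f(x) = x - cos(x)
Initial interval: [-0.02, 1.08]

Iteration 1:
  c_1 = (-0.020000 + 1.080000)/2 = 0.530000
  f(c_1) = f(0.530000) = -0.332807
  f(a) × f(c) ≥ 0, new interval: [0.530000, 1.080000]
Iteration 2:
  c_2 = (0.530000 + 1.080000)/2 = 0.805000
  f(c_2) = f(0.805000) = 0.111889
  f(a) × f(c) < 0, new interval: [0.530000, 0.805000]
Iteration 3:
  c_3 = (0.530000 + 0.805000)/2 = 0.667500
  f(c_3) = f(0.667500) = -0.117872
  f(a) × f(c) ≥ 0, new interval: [0.667500, 0.805000]

After 3 iteration(s), the approximation is c_3 = 0.667500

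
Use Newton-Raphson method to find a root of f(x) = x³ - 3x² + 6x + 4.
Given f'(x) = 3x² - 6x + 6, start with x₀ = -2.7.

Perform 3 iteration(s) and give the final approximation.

f(x) = x³ - 3x² + 6x + 4
f'(x) = 3x² - 6x + 6
x₀ = -2.7

Newton-Raphson formula: x_{n+1} = x_n - f(x_n)/f'(x_n)

Iteration 1:
  f(-2.700000) = -53.753000
  f'(-2.700000) = 44.070000
  x_1 = -2.700000 - (-53.753000)/44.070000 = -1.480281
Iteration 2:
  f(-1.480281) = -14.699028
  f'(-1.480281) = 21.455387
  x_2 = -1.480281 - (-14.699028)/21.455387 = -0.795184
Iteration 3:
  f(-0.795184) = -3.170866
  f'(-0.795184) = 12.668057
  x_3 = -0.795184 - (-3.170866)/12.668057 = -0.544880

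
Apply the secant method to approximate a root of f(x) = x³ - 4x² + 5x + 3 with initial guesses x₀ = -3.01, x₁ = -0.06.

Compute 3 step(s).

f(x) = x³ - 4x² + 5x + 3
x₀ = -3.01, x₁ = -0.06

Secant formula: x_{n+1} = x_n - f(x_n)(x_n - x_{n-1})/(f(x_n) - f(x_{n-1}))

Iteration 1:
  f(-3.010000) = -75.561301
  f(-0.060000) = 2.685384
  x_2 = -0.060000 - 2.685384×(-0.060000 - (-3.010000))/(2.685384 - (-75.561301))
       = -0.161242
Iteration 2:
  f(-0.060000) = 2.685384
  f(-0.161242) = 2.085599
  x_3 = -0.161242 - 2.085599×(-0.161242 - (-0.060000))/(2.085599 - 2.685384)
       = -0.513287
Iteration 3:
  f(-0.161242) = 2.085599
  f(-0.513287) = -0.755524
  x_4 = -0.513287 - (-0.755524)×(-0.513287 - (-0.161242))/(-0.755524 - 2.085599)
       = -0.419670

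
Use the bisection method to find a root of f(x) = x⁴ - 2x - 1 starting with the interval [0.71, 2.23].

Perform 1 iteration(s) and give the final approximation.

f(x) = x⁴ - 2x - 1
Initial interval: [0.71, 2.23]

Iteration 1:
  c_1 = (0.710000 + 2.230000)/2 = 1.470000
  f(c_1) = f(1.470000) = 0.729489
  f(a) × f(c) < 0, new interval: [0.710000, 1.470000]

After 1 iteration(s), the approximation is c_1 = 1.470000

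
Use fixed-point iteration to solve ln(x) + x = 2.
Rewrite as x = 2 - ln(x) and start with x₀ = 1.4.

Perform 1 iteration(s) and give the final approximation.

Equation: ln(x) + x = 2
Fixed-point form: x = 2 - ln(x)
x₀ = 1.4

x_1 = g(1.400000) = 1.663528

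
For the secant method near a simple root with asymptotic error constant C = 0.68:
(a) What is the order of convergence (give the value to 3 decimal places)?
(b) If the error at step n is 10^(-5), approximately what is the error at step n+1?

(a) Secant method has superlinear convergence with order φ = (1+√5)/2 ≈ 1.618.
    This means |e_{n+1}| ≈ C|e_n|^1.618.

(b) With |e_n| = 10^(-5) and C = 0.68:
    |e_{n+1}| ≈ 0.68 × (10^(-5))^1.618 = 0.68 × 10^(-8.09)

(a) ≈ 1.618 (golden ratio); (b) |e_{n+1}| ≈ 5.525e-09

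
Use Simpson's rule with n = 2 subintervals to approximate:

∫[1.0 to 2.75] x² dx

f(x) = x²
a = 1.0, b = 2.75, n = 2
h = (b - a)/n = 0.875000

Simpson's rule: (h/3)[f(x₀) + 4f(x₁) + 2f(x₂) + ... + f(xₙ)]

x_0 = 1.0000, f(x_0) = 1.000000, coefficient = 1
x_1 = 1.8750, f(x_1) = 3.515625, coefficient = 4
x_2 = 2.7500, f(x_2) = 7.562500, coefficient = 1

I ≈ (0.875000/3) × 22.625000 = 6.598958
Exact value: 6.598958
Error: 0.000000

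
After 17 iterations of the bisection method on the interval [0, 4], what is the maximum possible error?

Bisection error bound: |error| ≤ (b-a)/2^n
|error| ≤ (4 - 0)/2^17 = 4/2^17
|error| ≤ 0.0000305176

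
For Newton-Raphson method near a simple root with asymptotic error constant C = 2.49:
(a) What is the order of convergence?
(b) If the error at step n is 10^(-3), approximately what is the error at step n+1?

(a) Newton-Raphson has quadratic (order 2) convergence near simple roots.
    This means |e_{n+1}| ≈ C|e_n|².

(b) With |e_n| = 10^(-3) and C = 2.49:
    |e_{n+1}| ≈ 2.49 × (10^(-3))² = 2.49 × 10^(-6)

(a) 2 (quadratic); (b) |e_{n+1}| ≈ 2.490e-06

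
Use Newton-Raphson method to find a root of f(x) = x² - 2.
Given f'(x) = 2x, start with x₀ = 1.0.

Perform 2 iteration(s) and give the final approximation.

f(x) = x² - 2
f'(x) = 2x
x₀ = 1.0

Newton-Raphson formula: x_{n+1} = x_n - f(x_n)/f'(x_n)

Iteration 1:
  f(1.000000) = -1.000000
  f'(1.000000) = 2.000000
  x_1 = 1.000000 - (-1.000000)/2.000000 = 1.500000
Iteration 2:
  f(1.500000) = 0.250000
  f'(1.500000) = 3.000000
  x_2 = 1.500000 - 0.250000/3.000000 = 1.416667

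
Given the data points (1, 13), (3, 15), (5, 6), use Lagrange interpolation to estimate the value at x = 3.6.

Lagrange interpolation formula:
P(x) = Σ yᵢ × Lᵢ(x)
where Lᵢ(x) = Π_{j≠i} (x - xⱼ)/(xᵢ - xⱼ)

L_0(3.6) = (3.6 - 3)/(1 - 3) × (3.6 - 5)/(1 - 5) = -0.105000
L_1(3.6) = (3.6 - 1)/(3 - 1) × (3.6 - 5)/(3 - 5) = 0.910000
L_2(3.6) = (3.6 - 1)/(5 - 1) × (3.6 - 3)/(5 - 3) = 0.195000

P(3.6) = 13×L_0(3.6) + 15×L_1(3.6) + 6×L_2(3.6)
P(3.6) = 13.455000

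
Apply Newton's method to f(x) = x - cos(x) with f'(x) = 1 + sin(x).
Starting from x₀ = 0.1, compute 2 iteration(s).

f(x) = x - cos(x)
f'(x) = 1 + sin(x)
x₀ = 0.1

Newton-Raphson formula: x_{n+1} = x_n - f(x_n)/f'(x_n)

Iteration 1:
  f(0.100000) = -0.895004
  f'(0.100000) = 1.099833
  x_1 = 0.100000 - (-0.895004)/1.099833 = 0.913763
Iteration 2:
  f(0.913763) = 0.302993
  f'(0.913763) = 1.791808
  x_2 = 0.913763 - 0.302993/1.791808 = 0.744664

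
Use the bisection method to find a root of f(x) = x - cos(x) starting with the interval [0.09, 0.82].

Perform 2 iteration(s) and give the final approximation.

f(x) = x - cos(x)
Initial interval: [0.09, 0.82]

Iteration 1:
  c_1 = (0.090000 + 0.820000)/2 = 0.455000
  f(c_1) = f(0.455000) = -0.443261
  f(a) × f(c) ≥ 0, new interval: [0.455000, 0.820000]
Iteration 2:
  c_2 = (0.455000 + 0.820000)/2 = 0.637500
  f(c_2) = f(0.637500) = -0.166086
  f(a) × f(c) ≥ 0, new interval: [0.637500, 0.820000]

After 2 iteration(s), the approximation is c_2 = 0.637500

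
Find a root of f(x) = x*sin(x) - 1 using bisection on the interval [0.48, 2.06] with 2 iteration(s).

f(x) = x*sin(x) - 1
Initial interval: [0.48, 2.06]

Iteration 1:
  c_1 = (0.480000 + 2.060000)/2 = 1.270000
  f(c_1) = f(1.270000) = 0.212978
  f(a) × f(c) < 0, new interval: [0.480000, 1.270000]
Iteration 2:
  c_2 = (0.480000 + 1.270000)/2 = 0.875000
  f(c_2) = f(0.875000) = -0.328399
  f(a) × f(c) ≥ 0, new interval: [0.875000, 1.270000]

After 2 iteration(s), the approximation is c_2 = 0.875000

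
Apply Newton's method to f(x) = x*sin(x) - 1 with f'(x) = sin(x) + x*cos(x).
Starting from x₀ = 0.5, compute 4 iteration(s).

f(x) = x*sin(x) - 1
f'(x) = sin(x) + x*cos(x)
x₀ = 0.5

Newton-Raphson formula: x_{n+1} = x_n - f(x_n)/f'(x_n)

Iteration 1:
  f(0.500000) = -0.760287
  f'(0.500000) = 0.918217
  x_1 = 0.500000 - (-0.760287)/0.918217 = 1.328004
Iteration 2:
  f(1.328004) = 0.289054
  f'(1.328004) = 1.289941
  x_2 = 1.328004 - 0.289054/1.289941 = 1.103921
Iteration 3:
  f(1.103921) = -0.014222
  f'(1.103921) = 1.389852
  x_3 = 1.103921 - (-0.014222)/1.389852 = 1.114154
Iteration 4:
  f(1.114154) = -0.000005
  f'(1.114154) = 1.388810
  x_4 = 1.114154 - (-0.000005)/1.388810 = 1.114157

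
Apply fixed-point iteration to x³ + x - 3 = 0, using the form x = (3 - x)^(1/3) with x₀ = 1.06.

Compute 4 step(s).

Equation: x³ + x - 3 = 0
Fixed-point form: x = (3 - x)^(1/3)
x₀ = 1.06

x_1 = g(1.060000) = 1.247194
x_2 = g(1.247194) = 1.205715
x_3 = g(1.205715) = 1.215152
x_4 = g(1.215152) = 1.213018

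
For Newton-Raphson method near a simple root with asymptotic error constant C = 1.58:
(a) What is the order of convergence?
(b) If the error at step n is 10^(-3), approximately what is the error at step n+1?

(a) Newton-Raphson has quadratic (order 2) convergence near simple roots.
    This means |e_{n+1}| ≈ C|e_n|².

(b) With |e_n| = 10^(-3) and C = 1.58:
    |e_{n+1}| ≈ 1.58 × (10^(-3))² = 1.58 × 10^(-6)

(a) 2 (quadratic); (b) |e_{n+1}| ≈ 1.580e-06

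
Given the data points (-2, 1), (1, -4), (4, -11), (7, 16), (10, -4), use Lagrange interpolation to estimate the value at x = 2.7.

Lagrange interpolation formula:
P(x) = Σ yᵢ × Lᵢ(x)
where Lᵢ(x) = Π_{j≠i} (x - xⱼ)/(xᵢ - xⱼ)

L_0(2.7) = (2.7 - 1)/(-2 - 1) × (2.7 - 4)/(-2 - 4) × (2.7 - 7)/(-2 - 7) × (2.7 - 10)/(-2 - 10) = -0.035685
L_1(2.7) = (2.7 - (-2))/(1 - (-2)) × (2.7 - 4)/(1 - 4) × (2.7 - 7)/(1 - 7) × (2.7 - 10)/(1 - 10) = 0.394636
L_2(2.7) = (2.7 - (-2))/(4 - (-2)) × (2.7 - 1)/(4 - 1) × (2.7 - 7)/(4 - 7) × (2.7 - 10)/(4 - 10) = 0.774093
L_3(2.7) = (2.7 - (-2))/(7 - (-2)) × (2.7 - 1)/(7 - 1) × (2.7 - 4)/(7 - 4) × (2.7 - 10)/(7 - 10) = -0.156019
L_4(2.7) = (2.7 - (-2))/(10 - (-2)) × (2.7 - 1)/(10 - 1) × (2.7 - 4)/(10 - 4) × (2.7 - 7)/(10 - 7) = 0.022975

P(2.7) = 1×L_0(2.7) + (-4)×L_1(2.7) + (-11)×L_2(2.7) + 16×L_3(2.7) + (-4)×L_4(2.7)
P(2.7) = -12.717450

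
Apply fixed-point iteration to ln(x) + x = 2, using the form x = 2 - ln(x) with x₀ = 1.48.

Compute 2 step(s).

Equation: ln(x) + x = 2
Fixed-point form: x = 2 - ln(x)
x₀ = 1.48

x_1 = g(1.480000) = 1.607958
x_2 = g(1.607958) = 1.525035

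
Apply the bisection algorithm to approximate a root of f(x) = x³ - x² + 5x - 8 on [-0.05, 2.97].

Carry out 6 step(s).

f(x) = x³ - x² + 5x - 8
Initial interval: [-0.05, 2.97]

Iteration 1:
  c_1 = (-0.050000 + 2.970000)/2 = 1.460000
  f(c_1) = f(1.460000) = 0.280536
  f(a) × f(c) < 0, new interval: [-0.050000, 1.460000]
Iteration 2:
  c_2 = (-0.050000 + 1.460000)/2 = 0.705000
  f(c_2) = f(0.705000) = -4.621622
  f(a) × f(c) ≥ 0, new interval: [0.705000, 1.460000]
Iteration 3:
  c_3 = (0.705000 + 1.460000)/2 = 1.082500
  f(c_3) = f(1.082500) = -2.490826
  f(a) × f(c) ≥ 0, new interval: [1.082500, 1.460000]
Iteration 4:
  c_4 = (1.082500 + 1.460000)/2 = 1.271250
  f(c_4) = f(1.271250) = -1.205389
  f(a) × f(c) ≥ 0, new interval: [1.271250, 1.460000]
Iteration 5:
  c_5 = (1.271250 + 1.460000)/2 = 1.365625
  f(c_5) = f(1.365625) = -0.490009
  f(a) × f(c) ≥ 0, new interval: [1.365625, 1.460000]
Iteration 6:
  c_6 = (1.365625 + 1.460000)/2 = 1.412813
  f(c_6) = f(1.412813) = -0.111948
  f(a) × f(c) ≥ 0, new interval: [1.412813, 1.460000]

After 6 iteration(s), the approximation is c_6 = 1.412813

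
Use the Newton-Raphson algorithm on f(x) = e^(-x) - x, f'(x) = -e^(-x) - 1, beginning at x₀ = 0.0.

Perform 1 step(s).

f(x) = e^(-x) - x
f'(x) = -e^(-x) - 1
x₀ = 0.0

Newton-Raphson formula: x_{n+1} = x_n - f(x_n)/f'(x_n)

Iteration 1:
  f(0.000000) = 1.000000
  f'(0.000000) = -2.000000
  x_1 = 0.000000 - 1.000000/(-2.000000) = 0.500000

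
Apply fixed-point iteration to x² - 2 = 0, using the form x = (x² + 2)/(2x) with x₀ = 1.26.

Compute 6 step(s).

Equation: x² - 2 = 0
Fixed-point form: x = (x² + 2)/(2x)
x₀ = 1.26

x_1 = g(1.260000) = 1.423651
x_2 = g(1.423651) = 1.414245
x_3 = g(1.414245) = 1.414214
x_4 = g(1.414214) = 1.414214
x_5 = g(1.414214) = 1.414214
x_6 = g(1.414214) = 1.414214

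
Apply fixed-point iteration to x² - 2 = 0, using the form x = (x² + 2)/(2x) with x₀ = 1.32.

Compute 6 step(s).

Equation: x² - 2 = 0
Fixed-point form: x = (x² + 2)/(2x)
x₀ = 1.32

x_1 = g(1.320000) = 1.417576
x_2 = g(1.417576) = 1.414218
x_3 = g(1.414218) = 1.414214
x_4 = g(1.414214) = 1.414214
x_5 = g(1.414214) = 1.414214
x_6 = g(1.414214) = 1.414214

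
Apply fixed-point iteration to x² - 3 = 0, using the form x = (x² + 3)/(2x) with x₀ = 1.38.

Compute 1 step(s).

Equation: x² - 3 = 0
Fixed-point form: x = (x² + 3)/(2x)
x₀ = 1.38

x_1 = g(1.380000) = 1.776957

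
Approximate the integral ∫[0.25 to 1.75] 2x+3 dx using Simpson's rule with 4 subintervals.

f(x) = 2x+3
a = 0.25, b = 1.75, n = 4
h = (b - a)/n = 0.375000

Simpson's rule: (h/3)[f(x₀) + 4f(x₁) + 2f(x₂) + ... + f(xₙ)]

x_0 = 0.2500, f(x_0) = 3.500000, coefficient = 1
x_1 = 0.6250, f(x_1) = 4.250000, coefficient = 4
x_2 = 1.0000, f(x_2) = 5.000000, coefficient = 2
x_3 = 1.3750, f(x_3) = 5.750000, coefficient = 4
x_4 = 1.7500, f(x_4) = 6.500000, coefficient = 1

I ≈ (0.375000/3) × 60.000000 = 7.500000
Exact value: 7.500000
Error: 0.000000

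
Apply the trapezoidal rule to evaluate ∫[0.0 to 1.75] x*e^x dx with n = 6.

f(x) = x*e^x
a = 0.0, b = 1.75, n = 6
h = (b - a)/n = 0.291667

Trapezoidal rule: (h/2)[f(x₀) + 2f(x₁) + 2f(x₂) + ... + f(xₙ)]

x_0 = 0.0000, f(x_0) = 0.000000, coefficient = 1
x_1 = 0.2917, f(x_1) = 0.390442, coefficient = 2
x_2 = 0.5833, f(x_2) = 1.045334, coefficient = 2
x_3 = 0.8750, f(x_3) = 2.099016, coefficient = 2
x_4 = 1.1667, f(x_4) = 3.746482, coefficient = 2
x_5 = 1.4583, f(x_5) = 6.269067, coefficient = 2
x_6 = 1.7500, f(x_6) = 10.070555, coefficient = 1

I ≈ (0.291667/2) × 37.171237 = 5.420805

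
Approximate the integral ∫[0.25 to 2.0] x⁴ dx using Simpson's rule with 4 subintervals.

f(x) = x⁴
a = 0.25, b = 2.0, n = 4
h = (b - a)/n = 0.437500

Simpson's rule: (h/3)[f(x₀) + 4f(x₁) + 2f(x₂) + ... + f(xₙ)]

x_0 = 0.2500, f(x_0) = 0.003906, coefficient = 1
x_1 = 0.6875, f(x_1) = 0.223404, coefficient = 4
x_2 = 1.1250, f(x_2) = 1.601807, coefficient = 2
x_3 = 1.5625, f(x_3) = 5.960464, coefficient = 4
x_4 = 2.0000, f(x_4) = 16.000000, coefficient = 1

I ≈ (0.437500/3) × 43.942993 = 6.408353
Exact value: 6.399805
Error: 0.008548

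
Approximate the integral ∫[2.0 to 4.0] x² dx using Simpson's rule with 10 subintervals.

f(x) = x²
a = 2.0, b = 4.0, n = 10
h = (b - a)/n = 0.200000

Simpson's rule: (h/3)[f(x₀) + 4f(x₁) + 2f(x₂) + ... + f(xₙ)]

x_0 = 2.0000, f(x_0) = 4.000000, coefficient = 1
x_1 = 2.2000, f(x_1) = 4.840000, coefficient = 4
x_2 = 2.4000, f(x_2) = 5.760000, coefficient = 2
x_3 = 2.6000, f(x_3) = 6.760000, coefficient = 4
x_4 = 2.8000, f(x_4) = 7.840000, coefficient = 2
x_5 = 3.0000, f(x_5) = 9.000000, coefficient = 4
x_6 = 3.2000, f(x_6) = 10.240000, coefficient = 2
x_7 = 3.4000, f(x_7) = 11.560000, coefficient = 4
x_8 = 3.6000, f(x_8) = 12.960000, coefficient = 2
x_9 = 3.8000, f(x_9) = 14.440000, coefficient = 4
x_10 = 4.0000, f(x_10) = 16.000000, coefficient = 1

I ≈ (0.200000/3) × 280.000000 = 18.666667
Exact value: 18.666667
Error: 0.000000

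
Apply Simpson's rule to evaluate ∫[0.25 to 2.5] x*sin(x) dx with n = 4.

f(x) = x*sin(x)
a = 0.25, b = 2.5, n = 4
h = (b - a)/n = 0.562500

Simpson's rule: (h/3)[f(x₀) + 4f(x₁) + 2f(x₂) + ... + f(xₙ)]

x_0 = 0.2500, f(x_0) = 0.061851, coefficient = 1
x_1 = 0.8125, f(x_1) = 0.589882, coefficient = 4
x_2 = 1.3750, f(x_2) = 1.348728, coefficient = 2
x_3 = 1.9375, f(x_3) = 1.808684, coefficient = 4
x_4 = 2.5000, f(x_4) = 1.496180, coefficient = 1

I ≈ (0.562500/3) × 13.849751 = 2.596828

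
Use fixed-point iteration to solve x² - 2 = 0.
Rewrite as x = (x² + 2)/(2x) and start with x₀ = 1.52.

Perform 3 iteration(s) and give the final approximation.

Equation: x² - 2 = 0
Fixed-point form: x = (x² + 2)/(2x)
x₀ = 1.52

x_1 = g(1.520000) = 1.417895
x_2 = g(1.417895) = 1.414218
x_3 = g(1.414218) = 1.414214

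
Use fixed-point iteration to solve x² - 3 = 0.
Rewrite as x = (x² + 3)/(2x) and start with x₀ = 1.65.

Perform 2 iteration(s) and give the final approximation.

Equation: x² - 3 = 0
Fixed-point form: x = (x² + 3)/(2x)
x₀ = 1.65

x_1 = g(1.650000) = 1.734091
x_2 = g(1.734091) = 1.732052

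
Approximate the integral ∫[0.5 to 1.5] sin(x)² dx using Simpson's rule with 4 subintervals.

f(x) = sin(x)²
a = 0.5, b = 1.5, n = 4
h = (b - a)/n = 0.250000

Simpson's rule: (h/3)[f(x₀) + 4f(x₁) + 2f(x₂) + ... + f(xₙ)]

x_0 = 0.5000, f(x_0) = 0.229849, coefficient = 1
x_1 = 0.7500, f(x_1) = 0.464631, coefficient = 4
x_2 = 1.0000, f(x_2) = 0.708073, coefficient = 2
x_3 = 1.2500, f(x_3) = 0.900572, coefficient = 4
x_4 = 1.5000, f(x_4) = 0.994996, coefficient = 1

I ≈ (0.250000/3) × 8.101805 = 0.675150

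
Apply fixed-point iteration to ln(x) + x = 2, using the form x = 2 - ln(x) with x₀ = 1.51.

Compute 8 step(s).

Equation: ln(x) + x = 2
Fixed-point form: x = 2 - ln(x)
x₀ = 1.51

x_1 = g(1.510000) = 1.587890
x_2 = g(1.587890) = 1.537594
x_3 = g(1.537594) = 1.569781
x_4 = g(1.569781) = 1.549064
x_5 = g(1.549064) = 1.562349
x_6 = g(1.562349) = 1.553809
x_7 = g(1.553809) = 1.559290
x_8 = g(1.559290) = 1.555769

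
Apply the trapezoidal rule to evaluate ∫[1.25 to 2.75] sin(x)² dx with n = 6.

f(x) = sin(x)²
a = 1.25, b = 2.75, n = 6
h = (b - a)/n = 0.250000

Trapezoidal rule: (h/2)[f(x₀) + 2f(x₁) + 2f(x₂) + ... + f(xₙ)]

x_0 = 1.2500, f(x_0) = 0.900572, coefficient = 1
x_1 = 1.5000, f(x_1) = 0.994996, coefficient = 2
x_2 = 1.7500, f(x_2) = 0.968228, coefficient = 2
x_3 = 2.0000, f(x_3) = 0.826822, coefficient = 2
x_4 = 2.2500, f(x_4) = 0.605398, coefficient = 2
x_5 = 2.5000, f(x_5) = 0.358169, coefficient = 2
x_6 = 2.7500, f(x_6) = 0.145665, coefficient = 1

I ≈ (0.250000/2) × 8.553463 = 1.069183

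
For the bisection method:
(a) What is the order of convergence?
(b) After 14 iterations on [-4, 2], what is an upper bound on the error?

(a) Bisection has linear (order 1) convergence; the error is halved each step.

(b) Error bound = (b-a)/2^n = (2 - (-4))/2^{14}
    = 6/2^{14}

(a) 1 (linear); (b) error ≤ 3.66e-04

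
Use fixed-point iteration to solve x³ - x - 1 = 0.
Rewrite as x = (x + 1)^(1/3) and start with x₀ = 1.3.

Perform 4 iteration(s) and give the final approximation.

Equation: x³ - x - 1 = 0
Fixed-point form: x = (x + 1)^(1/3)
x₀ = 1.3

x_1 = g(1.300000) = 1.320006
x_2 = g(1.320006) = 1.323822
x_3 = g(1.323822) = 1.324548
x_4 = g(1.324548) = 1.324686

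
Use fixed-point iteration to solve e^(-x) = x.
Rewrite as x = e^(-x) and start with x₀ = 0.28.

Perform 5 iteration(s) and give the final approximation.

Equation: e^(-x) = x
Fixed-point form: x = e^(-x)
x₀ = 0.28

x_1 = g(0.280000) = 0.755784
x_2 = g(0.755784) = 0.469642
x_3 = g(0.469642) = 0.625226
x_4 = g(0.625226) = 0.535141
x_5 = g(0.535141) = 0.585587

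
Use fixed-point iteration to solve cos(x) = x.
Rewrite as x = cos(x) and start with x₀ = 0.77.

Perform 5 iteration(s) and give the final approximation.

Equation: cos(x) = x
Fixed-point form: x = cos(x)
x₀ = 0.77

x_1 = g(0.770000) = 0.717911
x_2 = g(0.717911) = 0.753182
x_3 = g(0.753182) = 0.729516
x_4 = g(0.729516) = 0.745497
x_5 = g(0.745497) = 0.734751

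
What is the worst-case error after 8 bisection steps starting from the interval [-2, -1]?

Bisection error bound: |error| ≤ (b-a)/2^n
|error| ≤ (-1 - (-2))/2^8 = 1/2^8
|error| ≤ 0.0039062500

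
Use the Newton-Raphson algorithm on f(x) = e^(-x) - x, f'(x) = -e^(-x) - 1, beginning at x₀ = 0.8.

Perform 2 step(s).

f(x) = e^(-x) - x
f'(x) = -e^(-x) - 1
x₀ = 0.8

Newton-Raphson formula: x_{n+1} = x_n - f(x_n)/f'(x_n)

Iteration 1:
  f(0.800000) = -0.350671
  f'(0.800000) = -1.449329
  x_1 = 0.800000 - (-0.350671)/(-1.449329) = 0.558046
Iteration 2:
  f(0.558046) = 0.014280
  f'(0.558046) = -1.572326
  x_2 = 0.558046 - 0.014280/(-1.572326) = 0.567128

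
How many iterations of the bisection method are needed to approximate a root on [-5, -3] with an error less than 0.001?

We need (b-a)/2^n ≤ 0.001
(-3 - (-5))/2^n ≤ 0.001
2/2^n ≤ 0.001
2^n ≥ 2000
n ≥ log₂(2000) = 10.97
n ≥ 11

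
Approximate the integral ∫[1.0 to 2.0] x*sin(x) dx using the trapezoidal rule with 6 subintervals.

f(x) = x*sin(x)
a = 1.0, b = 2.0, n = 6
h = (b - a)/n = 0.166667

Trapezoidal rule: (h/2)[f(x₀) + 2f(x₁) + 2f(x₂) + ... + f(xₙ)]

x_0 = 1.0000, f(x_0) = 0.841471, coefficient = 1
x_1 = 1.1667, f(x_1) = 1.072686, coefficient = 2
x_2 = 1.3333, f(x_2) = 1.295917, coefficient = 2
x_3 = 1.5000, f(x_3) = 1.496242, coefficient = 2
x_4 = 1.6667, f(x_4) = 1.659013, coefficient = 2
x_5 = 1.8333, f(x_5) = 1.770514, coefficient = 2
x_6 = 2.0000, f(x_6) = 1.818595, coefficient = 1

I ≈ (0.166667/2) × 17.248810 = 1.437401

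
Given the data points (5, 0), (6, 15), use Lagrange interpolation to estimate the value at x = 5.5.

Lagrange interpolation formula:
P(x) = Σ yᵢ × Lᵢ(x)
where Lᵢ(x) = Π_{j≠i} (x - xⱼ)/(xᵢ - xⱼ)

L_0(5.5) = (5.5 - 6)/(5 - 6) = 0.500000
L_1(5.5) = (5.5 - 5)/(6 - 5) = 0.500000

P(5.5) = 0×L_0(5.5) + 15×L_1(5.5)
P(5.5) = 7.500000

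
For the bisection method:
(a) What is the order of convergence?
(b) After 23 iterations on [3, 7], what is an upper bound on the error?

(a) Bisection has linear (order 1) convergence; the error is halved each step.

(b) Error bound = (b-a)/2^n = (7 - 3)/2^{23}
    = 4/2^{23}

(a) 1 (linear); (b) error ≤ 4.77e-07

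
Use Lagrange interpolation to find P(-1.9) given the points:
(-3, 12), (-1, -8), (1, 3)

Lagrange interpolation formula:
P(x) = Σ yᵢ × Lᵢ(x)
where Lᵢ(x) = Π_{j≠i} (x - xⱼ)/(xᵢ - xⱼ)

L_0(-1.9) = (-1.9 - (-1))/(-3 - (-1)) × (-1.9 - 1)/(-3 - 1) = 0.326250
L_1(-1.9) = (-1.9 - (-3))/(-1 - (-3)) × (-1.9 - 1)/(-1 - 1) = 0.797500
L_2(-1.9) = (-1.9 - (-3))/(1 - (-3)) × (-1.9 - (-1))/(1 - (-1)) = -0.123750

P(-1.9) = 12×L_0(-1.9) + (-8)×L_1(-1.9) + 3×L_2(-1.9)
P(-1.9) = -2.836250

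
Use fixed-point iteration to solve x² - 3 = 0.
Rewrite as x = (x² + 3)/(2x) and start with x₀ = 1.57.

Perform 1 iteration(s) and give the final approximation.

Equation: x² - 3 = 0
Fixed-point form: x = (x² + 3)/(2x)
x₀ = 1.57

x_1 = g(1.570000) = 1.740414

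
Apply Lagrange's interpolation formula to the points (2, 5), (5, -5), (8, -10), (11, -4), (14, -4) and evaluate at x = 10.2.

Lagrange interpolation formula:
P(x) = Σ yᵢ × Lᵢ(x)
where Lᵢ(x) = Π_{j≠i} (x - xⱼ)/(xᵢ - xⱼ)

L_0(10.2) = (10.2 - 5)/(2 - 5) × (10.2 - 8)/(2 - 8) × (10.2 - 11)/(2 - 11) × (10.2 - 14)/(2 - 14) = 0.017890
L_1(10.2) = (10.2 - 2)/(5 - 2) × (10.2 - 8)/(5 - 8) × (10.2 - 11)/(5 - 11) × (10.2 - 14)/(5 - 14) = -0.112843
L_2(10.2) = (10.2 - 2)/(8 - 2) × (10.2 - 5)/(8 - 5) × (10.2 - 11)/(8 - 11) × (10.2 - 14)/(8 - 14) = 0.400079
L_3(10.2) = (10.2 - 2)/(11 - 2) × (10.2 - 5)/(11 - 5) × (10.2 - 8)/(11 - 8) × (10.2 - 14)/(11 - 14) = 0.733478
L_4(10.2) = (10.2 - 2)/(14 - 2) × (10.2 - 5)/(14 - 5) × (10.2 - 8)/(14 - 8) × (10.2 - 11)/(14 - 11) = -0.038604

P(10.2) = 5×L_0(10.2) + (-5)×L_1(10.2) + (-10)×L_2(10.2) + (-4)×L_3(10.2) + (-4)×L_4(10.2)
P(10.2) = -6.126624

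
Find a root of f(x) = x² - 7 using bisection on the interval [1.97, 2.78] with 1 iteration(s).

f(x) = x² - 7
Initial interval: [1.97, 2.78]

Iteration 1:
  c_1 = (1.970000 + 2.780000)/2 = 2.375000
  f(c_1) = f(2.375000) = -1.359375
  f(a) × f(c) ≥ 0, new interval: [2.375000, 2.780000]

After 1 iteration(s), the approximation is c_1 = 2.375000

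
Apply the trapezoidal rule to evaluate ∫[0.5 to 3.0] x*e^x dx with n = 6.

f(x) = x*e^x
a = 0.5, b = 3.0, n = 6
h = (b - a)/n = 0.416667

Trapezoidal rule: (h/2)[f(x₀) + 2f(x₁) + 2f(x₂) + ... + f(xₙ)]

x_0 = 0.5000, f(x_0) = 0.824361, coefficient = 1
x_1 = 0.9167, f(x_1) = 2.292528, coefficient = 2
x_2 = 1.3333, f(x_2) = 5.058224, coefficient = 2
x_3 = 1.7500, f(x_3) = 10.070555, coefficient = 2
x_4 = 2.1667, f(x_4) = 18.913133, coefficient = 2
x_5 = 2.5833, f(x_5) = 34.206439, coefficient = 2
x_6 = 3.0000, f(x_6) = 60.256611, coefficient = 1

I ≈ (0.416667/2) × 202.162729 = 42.117235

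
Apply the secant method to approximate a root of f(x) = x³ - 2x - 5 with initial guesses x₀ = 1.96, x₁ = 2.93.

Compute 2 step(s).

f(x) = x³ - 2x - 5
x₀ = 1.96, x₁ = 2.93

Secant formula: x_{n+1} = x_n - f(x_n)(x_n - x_{n-1})/(f(x_n) - f(x_{n-1}))

Iteration 1:
  f(1.960000) = -1.390464
  f(2.930000) = 14.293757
  x_2 = 2.930000 - 14.293757×(2.930000 - 1.960000)/(14.293757 - (-1.390464))
       = 2.045994
Iteration 2:
  f(2.930000) = 14.293757
  f(2.045994) = -0.527269
  x_3 = 2.045994 - (-0.527269)×(2.045994 - 2.930000)/(-0.527269 - 14.293757)
       = 2.077443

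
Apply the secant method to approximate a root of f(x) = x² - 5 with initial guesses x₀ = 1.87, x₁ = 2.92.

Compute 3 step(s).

f(x) = x² - 5
x₀ = 1.87, x₁ = 2.92

Secant formula: x_{n+1} = x_n - f(x_n)(x_n - x_{n-1})/(f(x_n) - f(x_{n-1}))

Iteration 1:
  f(1.870000) = -1.503100
  f(2.920000) = 3.526400
  x_2 = 2.920000 - 3.526400×(2.920000 - 1.870000)/(3.526400 - (-1.503100))
       = 2.183800
Iteration 2:
  f(2.920000) = 3.526400
  f(2.183800) = -0.231019
  x_3 = 2.183800 - (-0.231019)×(2.183800 - 2.920000)/(-0.231019 - 3.526400)
       = 2.229064
Iteration 3:
  f(2.183800) = -0.231019
  f(2.229064) = -0.031275
  x_4 = 2.229064 - (-0.031275)×(2.229064 - 2.183800)/(-0.031275 - (-0.231019))
       = 2.236151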